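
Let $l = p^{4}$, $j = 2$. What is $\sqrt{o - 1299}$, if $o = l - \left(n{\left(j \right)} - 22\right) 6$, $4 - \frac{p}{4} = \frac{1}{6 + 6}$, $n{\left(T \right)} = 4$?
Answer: $\frac{\sqrt{4783210}}{9} \approx 243.01$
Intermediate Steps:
$p = \frac{47}{3}$ ($p = 16 - \frac{4}{6 + 6} = 16 - \frac{4}{12} = 16 - \frac{1}{3} = \frac{47}{3} \approx 15.667$)
$l = \frac{4879681}{81}$ ($l = \left(\frac{47}{3}\right)^{4} = \frac{4879681}{81} \approx 60243.0$)
$o = \frac{4888429}{81}$ ($o = \frac{4879681}{81} - \left(4 - 22\right) 6 = \frac{4879681}{81} - \left(-18\right) 6 = \frac{4879681}{81} - -108 = \frac{4879681}{81} + 108 = \frac{4888429}{81} \approx 60351.0$)
$\sqrt{o - 1299} = \sqrt{\frac{4888429}{81} - 1299} = \sqrt{\frac{4783210}{81}} = \frac{\sqrt{4783210}}{9}$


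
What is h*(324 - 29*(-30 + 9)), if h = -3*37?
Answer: -103563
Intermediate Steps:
h = -111
h*(324 - 29*(-30 + 9)) = -111*(324 - 29*(-30 + 9)) = -111*(324 - 29*(-21)) = -111*(324 + 609) = -111*933 = -103563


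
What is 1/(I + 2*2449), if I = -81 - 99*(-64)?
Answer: 1/11153 ≈ 8.9662e-5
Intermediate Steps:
I = 6255 (I = -81 + 6336 = 6255)
1/(I + 2*2449) = 1/(6255 + 2*2449) = 1/(6255 + 4898) = 1/11153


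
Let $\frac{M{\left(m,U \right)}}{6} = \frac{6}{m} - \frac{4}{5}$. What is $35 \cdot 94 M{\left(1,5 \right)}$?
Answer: $102648$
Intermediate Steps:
$M{\left(m,U \right)} = - \frac{24}{5} + \frac{36}{m}$ ($M{\left(m,U \right)} = 6 \left(\frac{6}{m} - \frac{4}{5}\right) = 6 \left(- \frac{4}{5} + \frac{6}{m}\right) = - \frac{24}{5} + \frac{36}{m}$)
$35 \cdot 94 M{\left(1,5 \right)} = 35 \cdot 94 \left(- \frac{24}{5} + \frac{36}{1}\right) = 3290 \left(- \frac{24}{5} + 36 \cdot 1\right) = 3290 \left(- \frac{24}{5} + 36\right) = 3290 \cdot \frac{156}{5} = 102648$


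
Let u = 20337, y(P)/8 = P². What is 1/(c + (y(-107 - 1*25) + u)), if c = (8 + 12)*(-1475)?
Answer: 1/130229 ≈ 7.6788e-6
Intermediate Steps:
y(P) = 8*P²
c = -29500 (c = 20*(-1475) = -29500)
1/(c + (y(-107 - 1*25) + u)) = 1/(-29500 + (8*(-107 - 1*25)² + 20337)) = 1/(-29500 + (8*(-107 - 25)² + 20337)) = 1/(-29500 + (8*(-132)² + 20337)) = 1/(-29500 + (8*17424 + 20337)) = 1/(-29500 + (139392 + 20337)) = 1/(-29500 + 159729) = 1/130229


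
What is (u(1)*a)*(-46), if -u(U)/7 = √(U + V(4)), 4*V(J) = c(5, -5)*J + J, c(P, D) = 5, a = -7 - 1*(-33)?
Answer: 8372*√7 ≈ 22150.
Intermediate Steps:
a = 26 (a = -7 + 33 = 26)
V(J) = 3*J/2 (V(J) = (5*J + J)/4 = (6*J)/4 = 3*J/2)
u(U) = -7*√(6 + U) (u(U) = -7*√(U + (3/2)*4) = -7*√(U + 6) = -7*√(6 + U))
(u(1)*a)*(-46) = (-7*√(6 + 1)*26)*(-46) = (-7*√7*26)*(-46) = -182*√7*(-46) = 8372*√7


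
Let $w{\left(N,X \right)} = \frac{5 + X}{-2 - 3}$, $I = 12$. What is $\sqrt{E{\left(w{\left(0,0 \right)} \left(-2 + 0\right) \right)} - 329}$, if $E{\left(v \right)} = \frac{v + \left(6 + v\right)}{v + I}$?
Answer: $\frac{i \sqrt{16086}}{7} \approx 18.119 i$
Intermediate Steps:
$w{\left(N,X \right)} = -1 - \frac{X}{5}$ ($w{\left(N,X \right)} = \frac{5 + X}{-5} = \left(5 + X\right) \left(- \frac{1}{5}\right) = -1 - \frac{X}{5}$)
$E{\left(v \right)} = \frac{6 + 2 v}{12 + v}$ ($E{\left(v \right)} = \frac{v + \left(6 + v\right)}{v + 12} = \frac{6 + 2 v}{12 + v}$)
$\sqrt{E{\left(w{\left(0,0 \right)} \left(-2 + 0\right) \right)} - 329} = \sqrt{\frac{2 \left(3 + \left(-1 - 0\right) \left(-2 + 0\right)\right)}{12 + \left(-1 - 0\right) \left(-2 + 0\right)} - 329} = \sqrt{\frac{2 \left(3 + \left(-1 + 0\right) \left(-2\right)\right)}{12 + \left(-1 + 0\right) \left(-2\right)} - 329} = \sqrt{\frac{2 \left(3 - -2\right)}{12 - -2} - 329} = \sqrt{\frac{2 \left(3 + 2\right)}{12 + 2} - 329} = \sqrt{2 \cdot \frac{1}{14} \cdot 5 - 329} = \sqrt{\frac{5}{7} - 329} = \sqrt{- \frac{2298}{7}} = \frac{i \sqrt{16086}}{7}$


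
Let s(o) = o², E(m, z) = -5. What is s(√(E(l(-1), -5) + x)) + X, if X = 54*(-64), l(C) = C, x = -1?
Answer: -3462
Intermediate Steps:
X = -3456
s(√(E(l(-1), -5) + x)) + X = (√(-5 - 1))² - 3456 = (√(-6))² - 3456 = (I*√6)² - 3456 = -6 - 3456 = -3462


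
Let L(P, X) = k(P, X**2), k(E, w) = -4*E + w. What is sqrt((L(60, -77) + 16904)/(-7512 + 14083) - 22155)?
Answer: 2*I*sqrt(239115259938)/6571 ≈ 148.83*I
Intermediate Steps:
k(E, w) = w - 4*E
L(P, X) = X**2 - 4*P
sqrt((L(60, -77) + 16904)/(-7512 + 14083) - 22155) = sqrt((((-77)**2 - 4*60) + 16904)/(-7512 + 14083) - 22155) = sqrt(((5929 - 240) + 16904)/6571 - 22155) = sqrt((5689 + 16904)*(1/6571) - 22155) = sqrt(22593*(1/6571) - 22155) = sqrt(22593/6571 - 22155) = sqrt(-145557912/6571) = 2*I*sqrt(239115259938)/6571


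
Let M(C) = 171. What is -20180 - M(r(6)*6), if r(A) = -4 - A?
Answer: -20351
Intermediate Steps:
-20180 - M(r(6)*6) = -20180 - 1*171 = -20180 - 171 = -20351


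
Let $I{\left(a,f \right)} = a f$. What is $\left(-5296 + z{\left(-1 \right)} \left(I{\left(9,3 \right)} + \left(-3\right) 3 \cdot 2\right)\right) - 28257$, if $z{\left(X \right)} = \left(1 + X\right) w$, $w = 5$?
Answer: $-33553$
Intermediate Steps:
$z{\left(X \right)} = 5 + 5 X$ ($z{\left(X \right)} = \left(1 + X\right) 5 = 5 + 5 X$)
$\left(-5296 + z{\left(-1 \right)} \left(I{\left(9,3 \right)} + \left(-3\right) 3 \cdot 2\right)\right) - 28257 = \left(-5296 + \left(5 + 5 \left(-1\right)\right) \left(9 \cdot 3 + \left(-3\right) 3 \cdot 2\right)\right) - 28257 = \left(-5296 + \left(5 - 5\right) \left(27 - 18\right)\right) - 28257 = \left(-5296 + 0 \left(27 - 18\right)\right) - 28257 = \left(-5296 + 0 \cdot 9\right) - 28257 = \left(-5296 + 0\right) - 28257 = -5296 - 28257 = -33553$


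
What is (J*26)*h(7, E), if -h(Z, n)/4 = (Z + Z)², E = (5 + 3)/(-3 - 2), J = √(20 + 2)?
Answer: -20384*√22 ≈ -95610.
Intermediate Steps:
J = √22 ≈ 4.6904
E = -8/5 (E = 8/(-5) = 8*(-⅕) = -8/5 ≈ -1.6000)
h(Z, n) = -16*Z² (h(Z, n) = -4*(Z + Z)² = -4*4*Z² = -16*Z²)
(J*26)*h(7, E) = (√22*26)*(-16*7²) = (26*√22)*(-16*49) = (26*√22)*(-784) = -20384*√22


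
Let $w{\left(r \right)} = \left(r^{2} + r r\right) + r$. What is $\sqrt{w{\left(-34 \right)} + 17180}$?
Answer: $3 \sqrt{2162} \approx 139.49$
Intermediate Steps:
$w{\left(r \right)} = r + 2 r^{2}$ ($w{\left(r \right)} = \left(r^{2} + r^{2}\right) + r = 2 r^{2} + r = r + 2 r^{2}$)
$\sqrt{w{\left(-34 \right)} + 17180} = \sqrt{- 34 \left(1 + 2 \left(-34\right)\right) + 17180} = \sqrt{- 34 \left(1 - 68\right) + 17180} = \sqrt{\left(-34\right) \left(-67\right) + 17180} = \sqrt{2278 + 17180} = \sqrt{19458} = 3 \sqrt{2162}$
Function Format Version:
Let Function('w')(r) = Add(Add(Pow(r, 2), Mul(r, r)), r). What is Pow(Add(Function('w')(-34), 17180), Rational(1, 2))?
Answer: Mul(3, Pow(2162, Rational(1, 2))) ≈ 139.49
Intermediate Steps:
Function('w')(r) = Add(r, Mul(2, Pow(r, 2))) (Function('w')(r) = Add(Add(Pow(r, 2), Pow(r, 2)), r) = Add(Mul(2, Pow(r, 2)), r) = Add(r, Mul(2, Pow(r, 2))))
Pow(Add(Function('w')(-34), 17180), Rational(1, 2)) = Pow(Add(Mul(-34, Add(1, Mul(2, -34))), 17180), Rational(1, 2)) = Pow(Add(Mul(-34, Add(1, -68)), 17180), Rational(1, 2)) = Pow(Add(Mul(-34, -67), 17180), Rational(1, 2)) = Pow(Add(2278, 17180), Rational(1, 2)) = Pow(19458, Rational(1, 2)) = Mul(3, Pow(2162, Rational(1, 2)))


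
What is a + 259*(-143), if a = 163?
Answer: -36874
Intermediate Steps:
a + 259*(-143) = 163 + 259*(-143) = 163 - 37037 = -36874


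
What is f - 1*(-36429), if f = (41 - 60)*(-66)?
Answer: 37683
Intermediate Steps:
f = 1254 (f = -19*(-66) = 1254)
f - 1*(-36429) = 1254 - 1*(-36429) = 1254 + 36429 = 37683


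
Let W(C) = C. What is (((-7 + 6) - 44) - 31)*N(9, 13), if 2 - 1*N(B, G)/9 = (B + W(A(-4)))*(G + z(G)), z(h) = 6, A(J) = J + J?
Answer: 11628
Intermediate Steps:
A(J) = 2*J
N(B, G) = 18 - 9*(-8 + B)*(6 + G) (N(B, G) = 18 - 9*(B + 2*(-4))*(G + 6) = 18 - 9*(B - 8)*(6 + G) = 18 - 9*(-8 + B)*(6 + G))
(((-7 + 6) - 44) - 31)*N(9, 13) = (((-7 + 6) - 44) - 31)*(450 - 54*9 + 72*13 - 9*9*13) = ((-1 - 44) - 31)*(450 - 486 + 936 - 1053) = (-45 - 31)*(-153) = -76*(-153) = 11628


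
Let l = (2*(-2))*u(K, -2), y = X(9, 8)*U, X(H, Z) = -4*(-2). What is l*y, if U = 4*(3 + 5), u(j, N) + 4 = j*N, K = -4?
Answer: -4096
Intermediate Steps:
X(H, Z) = 8
u(j, N) = -4 + N*j (u(j, N) = -4 + j*N = -4 + N*j)
U = 32 (U = 4*8 = 32)
y = 256 (y = 8*32 = 256)
l = -16 (l = (2*(-2))*(-4 - 2*(-4)) = -4*(-4 + 8) = -4*4 = -16)
l*y = -16*256 = -4096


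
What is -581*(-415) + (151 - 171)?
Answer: 241095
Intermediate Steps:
-581*(-415) + (151 - 171) = 241115 - 20 = 241095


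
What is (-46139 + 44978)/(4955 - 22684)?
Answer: 1161/17729 ≈ 0.065486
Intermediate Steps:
(-46139 + 44978)/(4955 - 22684) = -1161/(-17729) = -1161*(-1/17729) = 1161/17729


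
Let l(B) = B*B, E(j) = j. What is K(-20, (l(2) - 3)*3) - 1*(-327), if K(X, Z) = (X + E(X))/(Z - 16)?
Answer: 4291/13 ≈ 330.08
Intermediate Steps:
l(B) = B²
K(X, Z) = 2*X/(-16 + Z) (K(X, Z) = (X + X)/(Z - 16) = (2*X)/(-16 + Z) = 2*X/(-16 + Z))
K(-20, (l(2) - 3)*3) - 1*(-327) = 2*(-20)/(-16 + (2² - 3)*3) - 1*(-327) = 2*(-20)/(-16 + (4 - 3)*3) + 327 = 2*(-20)/(-16 + 1*3) + 327 = 2*(-20)/(-16 + 3) + 327 = 2*(-20)/(-13) + 327 = 2*(-20)*(-1/13) + 327 = 40/13 + 327 = 4291/13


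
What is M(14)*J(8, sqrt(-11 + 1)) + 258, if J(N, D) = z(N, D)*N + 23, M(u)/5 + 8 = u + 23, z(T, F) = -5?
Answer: -2207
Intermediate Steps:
M(u) = 75 + 5*u (M(u) = -40 + 5*(u + 23) = -40 + 5*(23 + u) = -40 + (115 + 5*u) = 75 + 5*u)
J(N, D) = 23 - 5*N (J(N, D) = -5*N + 23 = 23 - 5*N)
M(14)*J(8, sqrt(-11 + 1)) + 258 = (75 + 5*14)*(23 - 5*8) + 258 = (75 + 70)*(23 - 40) + 258 = 145*(-17) + 258 = -2465 + 258 = -2207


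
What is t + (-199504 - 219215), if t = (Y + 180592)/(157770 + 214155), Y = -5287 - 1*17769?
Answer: -17303545171/41325 ≈ -4.1872e+5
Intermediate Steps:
Y = -23056 (Y = -5287 - 17769 = -23056)
t = 17504/41325 (t = (-23056 + 180592)/(157770 + 214155) = 157536/371925 = 157536*(1/371925) = 17504/41325 ≈ 0.42357)
t + (-199504 - 219215) = 17504/41325 + (-199504 - 219215) = 17504/41325 - 418719 = -17303545171/41325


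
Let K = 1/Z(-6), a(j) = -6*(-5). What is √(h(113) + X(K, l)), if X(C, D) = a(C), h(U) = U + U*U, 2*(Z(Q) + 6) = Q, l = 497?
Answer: 4*√807 ≈ 113.63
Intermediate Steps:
Z(Q) = -6 + Q/2
a(j) = 30
h(U) = U + U²
K = -⅑ (K = 1/(-6 + (½)*(-6)) = 1/(-6 - 3) = 1/(-9) = -⅑ ≈ -0.11111)
X(C, D) = 30
√(h(113) + X(K, l)) = √(113*(1 + 113) + 30) = √(113*114 + 30) = √(12882 + 30) = √12912 = 4*√807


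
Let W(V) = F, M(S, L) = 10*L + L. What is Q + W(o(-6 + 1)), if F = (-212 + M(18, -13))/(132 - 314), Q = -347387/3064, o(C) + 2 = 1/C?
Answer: -31068357/278824 ≈ -111.43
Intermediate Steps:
o(C) = -2 + 1/C
Q = -347387/3064 (Q = -347387*1/3064 = -347387/3064 ≈ -113.38)
M(S, L) = 11*L
F = 355/182 (F = (-212 + 11*(-13))/(132 - 314) = (-212 - 143)/(-182) = -355*(-1/182) = 355/182 ≈ 1.9506)
W(V) = 355/182
Q + W(o(-6 + 1)) = -347387/3064 + 355/182 = -31068357/278824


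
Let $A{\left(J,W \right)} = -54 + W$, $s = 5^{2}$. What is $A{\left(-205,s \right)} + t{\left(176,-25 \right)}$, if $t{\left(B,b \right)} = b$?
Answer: $-54$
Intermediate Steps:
$s = 25$
$A{\left(-205,s \right)} + t{\left(176,-25 \right)} = \left(-54 + 25\right) - 25 = -29 - 25 = -54$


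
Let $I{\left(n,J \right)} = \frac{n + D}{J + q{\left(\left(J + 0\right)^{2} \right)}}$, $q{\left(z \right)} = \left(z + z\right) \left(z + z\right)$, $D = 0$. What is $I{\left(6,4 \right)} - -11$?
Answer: $\frac{5657}{514} \approx 11.006$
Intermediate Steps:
$q{\left(z \right)} = 4 z^{2}$ ($q{\left(z \right)} = 2 z 2 z = 4 z^{2}$)
$I{\left(n,J \right)} = \frac{n}{J + 4 J^{4}}$ ($I{\left(n,J \right)} = \frac{n + 0}{J + 4 \left(\left(J + 0\right)^{2}\right)^{2}} = \frac{n}{J + 4 \left(J^{2}\right)^{2}} = \frac{n}{J + 4 J^{4}}$)
$I{\left(6,4 \right)} - -11 = \frac{6}{4 + 4 \cdot 4^{4}} - -11 = \frac{6}{4 + 4 \cdot 256} + 11 = \frac{6}{4 + 1024} + 11 = \frac{6}{1028} + 11 = 6 \cdot \frac{1}{1028} + 11 = \frac{3}{514} + 11 = \frac{5657}{514}$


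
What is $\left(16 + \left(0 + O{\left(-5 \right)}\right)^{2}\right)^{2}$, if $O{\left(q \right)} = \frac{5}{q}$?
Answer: $289$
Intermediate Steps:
$\left(16 + \left(0 + O{\left(-5 \right)}\right)^{2}\right)^{2} = \left(16 + \left(0 + \frac{5}{-5}\right)^{2}\right)^{2} = \left(16 + \left(0 + 5 \left(- \frac{1}{5}\right)\right)^{2}\right)^{2} = \left(16 + \left(0 - 1\right)^{2}\right)^{2} = \left(16 + \left(-1\right)^{2}\right)^{2} = \left(16 + 1\right)^{2} = 17^{2} = 289$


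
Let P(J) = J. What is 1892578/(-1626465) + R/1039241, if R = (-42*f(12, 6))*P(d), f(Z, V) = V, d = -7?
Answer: -40081134062/34495696185 ≈ -1.1619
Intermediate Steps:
R = 1764 (R = -42*6*(-7) = -252*(-7) = 1764)
1892578/(-1626465) + R/1039241 = 1892578/(-1626465) + 1764/1039241 = 1892578*(-1/1626465) + 1764*(1/1039241) = -1892578/1626465 + 36/21209 = -40081134062/34495696185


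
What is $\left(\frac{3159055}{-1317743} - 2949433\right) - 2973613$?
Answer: $- \frac{7805055564233}{1317743} \approx -5.923 \cdot 10^{6}$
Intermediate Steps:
$\left(\frac{3159055}{-1317743} - 2949433\right) - 2973613 = \left(3159055 \left(- \frac{1}{1317743}\right) - 2949433\right) - 2973613 = \left(- \frac{3159055}{1317743} - 2949433\right) - 2973613 = - \frac{3886597848774}{1317743} - 2973613 = - \frac{7805055564233}{1317743}$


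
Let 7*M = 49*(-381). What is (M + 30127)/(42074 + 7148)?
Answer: 13730/24611 ≈ 0.55788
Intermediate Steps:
M = -2667 (M = (49*(-381))/7 = (1/7)*(-18669) = -2667)
(M + 30127)/(42074 + 7148) = (-2667 + 30127)/(42074 + 7148) = 27460/49222 = 27460*(1/49222) = 13730/24611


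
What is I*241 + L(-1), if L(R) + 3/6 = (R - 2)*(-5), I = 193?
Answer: 93055/2 ≈ 46528.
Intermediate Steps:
L(R) = 19/2 - 5*R (L(R) = -½ + (R - 2)*(-5) = -½ + (-2 + R)*(-5) = -½ + (10 - 5*R) = 19/2 - 5*R)
I*241 + L(-1) = 193*241 + (19/2 - 5*(-1)) = 46513 + (19/2 + 5) = 46513 + 29/2 = 93055/2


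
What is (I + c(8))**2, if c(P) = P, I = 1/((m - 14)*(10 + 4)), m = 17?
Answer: 113569/1764 ≈ 64.381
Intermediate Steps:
I = 1/42 (I = 1/((17 - 14)*(10 + 4)) = 1/(3*14) = 1/42 ≈ 0.023810)
(I + c(8))**2 = (1/42 + 8)**2 = (337/42)**2 = 113569/1764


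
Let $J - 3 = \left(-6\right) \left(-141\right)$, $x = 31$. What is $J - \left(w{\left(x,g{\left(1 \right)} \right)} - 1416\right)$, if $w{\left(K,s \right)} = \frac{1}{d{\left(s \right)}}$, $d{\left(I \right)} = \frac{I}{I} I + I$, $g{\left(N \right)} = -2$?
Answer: $\frac{9061}{4} \approx 2265.3$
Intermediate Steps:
$d{\left(I \right)} = 2 I$ ($d{\left(I \right)} = 1 I + I = I + I = 2 I$)
$w{\left(K,s \right)} = \frac{1}{2 s}$
$J = 849$ ($J = 3 - -846 = 3 + 846 = 849$)
$J - \left(w{\left(x,g{\left(1 \right)} \right)} - 1416\right) = 849 - \left(\frac{1}{2 \left(-2\right)} - 1416\right) = 849 - \left(\frac{1}{2} \left(- \frac{1}{2}\right) - 1416\right) = 849 - \left(- \frac{1}{4} - 1416\right) = 849 - - \frac{5665}{4} = 849 + \frac{5665}{4} = \frac{9061}{4}$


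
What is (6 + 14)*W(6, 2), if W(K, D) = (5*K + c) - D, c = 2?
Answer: 600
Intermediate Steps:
W(K, D) = 2 - D + 5*K (W(K, D) = (5*K + 2) - D = (2 + 5*K) - D = 2 - D + 5*K)
(6 + 14)*W(6, 2) = (6 + 14)*(2 - 1*2 + 5*6) = 20*(2 - 2 + 30) = 20*30 = 600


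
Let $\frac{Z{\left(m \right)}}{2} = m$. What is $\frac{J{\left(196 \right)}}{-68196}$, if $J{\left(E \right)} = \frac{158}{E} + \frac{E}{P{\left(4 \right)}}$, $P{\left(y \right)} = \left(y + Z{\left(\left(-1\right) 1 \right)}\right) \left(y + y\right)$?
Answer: $- \frac{853}{4455472} \approx -0.00019145$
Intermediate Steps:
$Z{\left(m \right)} = 2 m$
$P{\left(y \right)} = 2 y \left(-2 + y\right)$ ($P{\left(y \right)} = \left(y + 2 \left(\left(-1\right) 1\right)\right) \left(y + y\right) = \left(y + 2 \left(-1\right)\right) 2 y = \left(y - 2\right) 2 y = \left(-2 + y\right) 2 y = 2 y \left(-2 + y\right)$)
$J{\left(E \right)} = \frac{158}{E} + \frac{E}{16}$ ($J{\left(E \right)} = \frac{158}{E} + \frac{E}{2 \cdot 4 \left(-2 + 4\right)} = \frac{158}{E} + \frac{E}{2 \cdot 4 \cdot 2} = \frac{158}{E} + \frac{E}{16}$)
$\frac{J{\left(196 \right)}}{-68196} = \frac{\frac{158}{196} + \frac{1}{16} \cdot 196}{-68196} = \left(158 \cdot \frac{1}{196} + \frac{49}{4}\right) \left(- \frac{1}{68196}\right) = \left(\frac{79}{98} + \frac{49}{4}\right) \left(- \frac{1}{68196}\right) = \frac{2559}{196} \left(- \frac{1}{68196}\right) = - \frac{853}{4455472}$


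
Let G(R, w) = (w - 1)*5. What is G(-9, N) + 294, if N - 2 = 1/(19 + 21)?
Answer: 2393/8 ≈ 299.13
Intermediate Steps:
N = 81/40 (N = 2 + 1/(19 + 21) = 2 + 1/40 = 81/40 ≈ 2.0250)
G(R, w) = -5 + 5*w (G(R, w) = (-1 + w)*5 = -5 + 5*w)
G(-9, N) + 294 = (-5 + 5*(81/40)) + 294 = (-5 + 81/8) + 294 = 41/8 + 294 = 2393/8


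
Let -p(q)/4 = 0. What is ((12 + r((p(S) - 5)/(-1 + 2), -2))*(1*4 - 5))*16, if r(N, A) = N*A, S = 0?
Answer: -352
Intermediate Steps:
p(q) = 0 (p(q) = -4*0 = 0)
r(N, A) = A*N
((12 + r((p(S) - 5)/(-1 + 2), -2))*(1*4 - 5))*16 = ((12 - 2*(0 - 5)/(-1 + 2))*(1*4 - 5))*16 = ((12 - (-10)/1)*(4 - 5))*16 = ((12 - (-10))*(-1))*16 = ((12 - 2*(-5))*(-1))*16 = ((12 + 10)*(-1))*16 = (22*(-1))*16 = -22*16 = -352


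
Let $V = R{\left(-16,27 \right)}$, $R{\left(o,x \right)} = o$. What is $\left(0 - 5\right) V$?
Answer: $80$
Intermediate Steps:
$V = -16$
$\left(0 - 5\right) V = \left(0 - 5\right) \left(-16\right) = \left(-5\right) \left(-16\right) = 80$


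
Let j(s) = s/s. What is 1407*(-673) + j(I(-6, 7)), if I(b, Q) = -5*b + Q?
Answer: -946910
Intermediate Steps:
I(b, Q) = Q - 5*b
j(s) = 1
1407*(-673) + j(I(-6, 7)) = 1407*(-673) + 1 = -946911 + 1 = -946910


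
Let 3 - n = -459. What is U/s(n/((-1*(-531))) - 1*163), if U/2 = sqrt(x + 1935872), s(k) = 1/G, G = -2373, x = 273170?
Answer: -4746*sqrt(2209042) ≈ -7.0539e+6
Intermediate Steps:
n = 462 (n = 3 - 1*(-459) = 3 + 459 = 462)
s(k) = -1/2373 (s(k) = 1/(-2373) = -1/2373)
U = 2*sqrt(2209042) (U = 2*sqrt(273170 + 1935872) = 2*sqrt(2209042) ≈ 2972.6)
U/s(n/((-1*(-531))) - 1*163) = (2*sqrt(2209042))/(-1/2373) = (2*sqrt(2209042))*(-2373) = -4746*sqrt(2209042)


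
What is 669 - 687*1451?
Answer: -996168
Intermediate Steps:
669 - 687*1451 = 669 - 996837 = -996168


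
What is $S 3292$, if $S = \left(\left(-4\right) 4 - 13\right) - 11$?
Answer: $-131680$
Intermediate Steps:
$S = -40$ ($S = \left(-16 - 13\right) - 11 = -29 - 11 = -40$)
$S 3292 = \left(-40\right) 3292 = -131680$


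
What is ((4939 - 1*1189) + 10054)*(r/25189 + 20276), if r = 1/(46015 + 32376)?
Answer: 552668057160397500/1974590899 ≈ 2.7989e+8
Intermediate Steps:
r = 1/78391 ≈ 1.2757e-5
((4939 - 1*1189) + 10054)*(r/25189 + 20276) = ((4939 - 1*1189) + 10054)*((1/78391)/25189 + 20276) = ((4939 - 1189) + 10054)*((1/78391)*(1/25189) + 20276) = (3750 + 10054)*(1/1974590899 + 20276) = 13804*(40036805068125/1974590899) = 552668057160397500/1974590899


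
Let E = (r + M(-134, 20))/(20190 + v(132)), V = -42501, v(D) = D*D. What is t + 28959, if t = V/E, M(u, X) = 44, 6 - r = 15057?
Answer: 2033220327/15007 ≈ 1.3548e+5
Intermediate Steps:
r = -15051 (r = 6 - 1*15057 = 6 - 15057 = -15051)
v(D) = D²
E = -15007/37614 (E = (-15051 + 44)/(20190 + 132²) = -15007/(20190 + 17424) = -15007/37614 ≈ -0.39897)
t = 1598632614/15007 (t = -42501/(-15007/37614) = -42501*(-37614/15007) = 1598632614/15007 ≈ 1.0653e+5)
t + 28959 = 1598632614/15007 + 28959 = 2033220327/15007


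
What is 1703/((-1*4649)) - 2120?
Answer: -9857583/4649 ≈ -2120.4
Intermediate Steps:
1703/((-1*4649)) - 2120 = 1703/(-4649) - 2120 = 1703*(-1/4649) - 2120 = -1703/4649 - 2120 = -9857583/4649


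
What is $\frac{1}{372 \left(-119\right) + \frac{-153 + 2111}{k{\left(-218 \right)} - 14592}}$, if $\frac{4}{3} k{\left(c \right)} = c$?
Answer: $- \frac{29511}{1306396864} \approx -2.259 \cdot 10^{-5}$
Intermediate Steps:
$k{\left(c \right)} = \frac{3 c}{4}$
$\frac{1}{372 \left(-119\right) + \frac{-153 + 2111}{k{\left(-218 \right)} - 14592}} = \frac{1}{372 \left(-119\right) + \frac{-153 + 2111}{\frac{3}{4} \left(-218\right) - 14592}} = \frac{1}{-44268 + \frac{1958}{- \frac{327}{2} - 14592}} = \frac{1}{-44268 + \frac{1958}{- \frac{29511}{2}}} = \frac{1}{-44268 + 1958 \left(- \frac{2}{29511}\right)} = \frac{1}{-44268 - \frac{3916}{29511}} = \frac{1}{- \frac{1306396864}{29511}} = - \frac{29511}{1306396864}$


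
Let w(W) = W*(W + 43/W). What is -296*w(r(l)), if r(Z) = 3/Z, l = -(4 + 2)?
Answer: -12802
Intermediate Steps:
l = -6 (l = -1*6 = -6)
-296*w(r(l)) = -296*(43 + (3/(-6))²) = -296*(43 + (3*(-⅙))²) = -296*(43 + (-½)²) = -296*(43 + ¼) = -296*173/4 = -12802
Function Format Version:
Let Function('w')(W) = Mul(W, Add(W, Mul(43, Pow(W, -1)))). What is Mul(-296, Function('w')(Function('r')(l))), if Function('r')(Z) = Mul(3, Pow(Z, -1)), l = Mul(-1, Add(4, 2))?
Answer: -12802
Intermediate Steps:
l = -6 (l = Mul(-1, 6) = -6)
Mul(-296, Function('w')(Function('r')(l))) = Mul(-296, Add(43, Pow(Mul(3, Pow(-6, -1)), 2))) = Mul(-296, Add(43, Pow(Mul(3, Rational(-1, 6)), 2))) = Mul(-296, Add(43, Pow(Rational(-1, 2), 2))) = Mul(-296, Add(43, Rational(1, 4))) = Mul(-296, Rational(173, 4)) = -12802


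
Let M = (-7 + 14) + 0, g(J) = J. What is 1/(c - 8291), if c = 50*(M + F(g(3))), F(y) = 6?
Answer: -1/7641 ≈ -0.00013087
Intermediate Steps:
M = 7 (M = 7 + 0 = 7)
c = 650 (c = 50*(7 + 6) = 50*13 = 650)
1/(c - 8291) = 1/(650 - 8291) = 1/(-7641) = -1/7641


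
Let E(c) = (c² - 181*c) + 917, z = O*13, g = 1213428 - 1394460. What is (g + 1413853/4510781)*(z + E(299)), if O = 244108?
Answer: -2620943489832210817/4510781 ≈ -5.8104e+11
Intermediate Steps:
g = -181032
z = 3173404 (z = 244108*13 = 3173404)
E(c) = 917 + c² - 181*c
(g + 1413853/4510781)*(z + E(299)) = (-181032 + 1413853/4510781)*(3173404 + (917 + 299² - 181*299)) = (-181032 + 1413853*(1/4510781))*(3173404 + (917 + 89401 - 54119)) = (-181032 + 1413853/4510781)*(3173404 + 36199) = -816594292139/4510781*3209603 = -2620943489832210817/4510781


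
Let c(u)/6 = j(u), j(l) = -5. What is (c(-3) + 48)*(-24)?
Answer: -432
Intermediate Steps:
c(u) = -30 (c(u) = 6*(-5) = -30)
(c(-3) + 48)*(-24) = (-30 + 48)*(-24) = 18*(-24) = -432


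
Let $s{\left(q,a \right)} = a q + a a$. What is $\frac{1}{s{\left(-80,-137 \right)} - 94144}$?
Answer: $- \frac{1}{64415} \approx -1.5524 \cdot 10^{-5}$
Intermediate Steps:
$s{\left(q,a \right)} = a^{2} + a q$ ($s{\left(q,a \right)} = a q + a^{2} = a^{2} + a q$)
$\frac{1}{s{\left(-80,-137 \right)} - 94144} = \frac{1}{- 137 \left(-137 - 80\right) - 94144} = \frac{1}{\left(-137\right) \left(-217\right) - 94144} = \frac{1}{29729 - 94144} = \frac{1}{-64415} = - \frac{1}{64415}$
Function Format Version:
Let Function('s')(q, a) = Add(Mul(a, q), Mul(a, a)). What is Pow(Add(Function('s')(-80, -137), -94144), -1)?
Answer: Rational(-1, 64415) ≈ -1.5524e-5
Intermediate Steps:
Function('s')(q, a) = Add(Pow(a, 2), Mul(a, q)) (Function('s')(q, a) = Add(Mul(a, q), Pow(a, 2)) = Add(Pow(a, 2), Mul(a, q)))
Pow(Add(Function('s')(-80, -137), -94144), -1) = Pow(Add(Mul(-137, Add(-137, -80)), -94144), -1) = Pow(Add(Mul(-137, -217), -94144), -1) = Pow(Add(29729, -94144), -1) = Pow(-64415, -1) = Rational(-1, 64415)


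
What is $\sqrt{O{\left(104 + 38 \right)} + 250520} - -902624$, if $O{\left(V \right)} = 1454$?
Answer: $902624 + \sqrt{251974} \approx 9.0313 \cdot 10^{5}$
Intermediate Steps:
$\sqrt{O{\left(104 + 38 \right)} + 250520} - -902624 = \sqrt{1454 + 250520} - -902624 = \sqrt{251974} + 902624 = 902624 + \sqrt{251974}$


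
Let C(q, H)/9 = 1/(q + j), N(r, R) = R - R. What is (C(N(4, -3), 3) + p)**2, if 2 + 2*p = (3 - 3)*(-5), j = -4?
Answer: 169/16 ≈ 10.563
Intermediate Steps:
N(r, R) = 0
p = -1 (p = -1 + ((3 - 3)*(-5))/2 = -1 + (0*(-5))/2 = -1 + (1/2)*0 = -1 + 0 = -1)
C(q, H) = 9/(-4 + q) (C(q, H) = 9/(q - 4) = 9/(-4 + q))
(C(N(4, -3), 3) + p)**2 = (9/(-4 + 0) - 1)**2 = (9/(-4) - 1)**2 = (9*(-1/4) - 1)**2 = (-9/4 - 1)**2 = (-13/4)**2 = 169/16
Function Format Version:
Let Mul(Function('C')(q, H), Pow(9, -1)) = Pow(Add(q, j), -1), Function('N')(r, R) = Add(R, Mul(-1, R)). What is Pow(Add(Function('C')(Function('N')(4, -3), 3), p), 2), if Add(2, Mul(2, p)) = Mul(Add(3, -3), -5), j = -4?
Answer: Rational(169, 16) ≈ 10.563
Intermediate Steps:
Function('N')(r, R) = 0
p = -1 (p = Add(-1, Mul(Rational(1, 2), Mul(Add(3, -3), -5))) = Add(-1, Mul(Rational(1, 2), Mul(0, -5))) = Add(-1, Mul(Rational(1, 2), 0)) = Add(-1, 0) = -1)
Function('C')(q, H) = Mul(9, Pow(Add(-4, q), -1)) (Function('C')(q, H) = Mul(9, Pow(Add(q, -4), -1)) = Mul(9, Pow(Add(-4, q), -1)))
Pow(Add(Function('C')(Function('N')(4, -3), 3), p), 2) = Pow(Add(Mul(9, Pow(Add(-4, 0), -1)), -1), 2) = Pow(Add(Mul(9, Pow(-4, -1)), -1), 2) = Pow(Add(Mul(9, Rational(-1, 4)), -1), 2) = Pow(Add(Rational(-9, 4), -1), 2) = Pow(Rational(-13, 4), 2) = Rational(169, 16)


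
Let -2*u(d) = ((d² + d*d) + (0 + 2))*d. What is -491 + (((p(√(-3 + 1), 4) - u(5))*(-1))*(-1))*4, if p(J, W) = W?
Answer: 45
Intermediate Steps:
u(d) = -d*(2 + 2*d²)/2 (u(d) = -((d² + d*d) + (0 + 2))*d/2 = -((d² + d²) + 2)*d/2 = -(2*d² + 2)*d/2 = -(2 + 2*d²)*d/2 = -d*(2 + 2*d²)/2)
-491 + (((p(√(-3 + 1), 4) - u(5))*(-1))*(-1))*4 = -491 + (((4 - (-1*5 - 1*5³))*(-1))*(-1))*4 = -491 + (((4 - (-5 - 1*125))*(-1))*(-1))*4 = -491 + (((4 - (-5 - 125))*(-1))*(-1))*4 = -491 + (((4 - 1*(-130))*(-1))*(-1))*4 = -491 + (((4 + 130)*(-1))*(-1))*4 = -491 + ((134*(-1))*(-1))*4 = -491 - 134*(-1)*4 = -491 + 134*4 = -491 + 536 = 45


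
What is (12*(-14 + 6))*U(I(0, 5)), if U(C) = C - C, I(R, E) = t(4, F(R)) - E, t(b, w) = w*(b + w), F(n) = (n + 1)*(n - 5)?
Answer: 0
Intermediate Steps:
F(n) = (1 + n)*(-5 + n)
I(R, E) = -E + (-1 + R² - 4*R)*(-5 + R² - 4*R) (I(R, E) = (-5 + R² - 4*R)*(4 + (-5 + R² - 4*R)) - E = (-5 + R² - 4*R)*(-1 + R² - 4*R) - E = (-1 + R² - 4*R)*(-5 + R² - 4*R) - E = -E + (-1 + R² - 4*R)*(-5 + R² - 4*R))
U(C) = 0
(12*(-14 + 6))*U(I(0, 5)) = (12*(-14 + 6))*0 = (12*(-8))*0 = -96*0 = 0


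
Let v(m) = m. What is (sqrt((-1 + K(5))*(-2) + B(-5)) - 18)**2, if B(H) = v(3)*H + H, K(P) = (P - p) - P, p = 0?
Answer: 306 - 108*I*sqrt(2) ≈ 306.0 - 152.74*I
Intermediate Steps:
K(P) = 0 (K(P) = (P - 1*0) - P = (P + 0) - P = P - P = 0)
B(H) = 4*H (B(H) = 3*H + H = 4*H)
(sqrt((-1 + K(5))*(-2) + B(-5)) - 18)**2 = (sqrt((-1 + 0)*(-2) + 4*(-5)) - 18)**2 = (sqrt(-1*(-2) - 20) - 18)**2 = (sqrt(2 - 20) - 18)**2 = (sqrt(-18) - 18)**2 = (3*I*sqrt(2) - 18)**2 = (-18 + 3*I*sqrt(2))**2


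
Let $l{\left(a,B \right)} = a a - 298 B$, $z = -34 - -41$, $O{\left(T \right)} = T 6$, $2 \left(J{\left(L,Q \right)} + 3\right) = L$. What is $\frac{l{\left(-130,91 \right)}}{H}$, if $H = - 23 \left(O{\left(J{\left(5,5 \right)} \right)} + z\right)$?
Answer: $\frac{5109}{46} \approx 111.07$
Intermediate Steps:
$J{\left(L,Q \right)} = -3 + \frac{L}{2}$
$O{\left(T \right)} = 6 T$
$z = 7$ ($z = -34 + 41 = 7$)
$l{\left(a,B \right)} = a^{2} - 298 B$
$H = -92$ ($H = - 23 \left(6 \left(-3 + \frac{1}{2} \cdot 5\right) + 7\right) = - 23 \left(6 \left(-3 + \frac{5}{2}\right) + 7\right) = - 23 \left(6 \left(- \frac{1}{2}\right) + 7\right) = - 23 \left(-3 + 7\right) = \left(-23\right) 4 = -92$)
$\frac{l{\left(-130,91 \right)}}{H} = \frac{\left(-130\right)^{2} - 27118}{-92} = \left(16900 - 27118\right) \left(- \frac{1}{92}\right) = \left(-10218\right) \left(- \frac{1}{92}\right) = \frac{5109}{46}$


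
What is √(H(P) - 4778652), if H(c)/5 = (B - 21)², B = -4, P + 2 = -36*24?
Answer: I*√4775527 ≈ 2185.3*I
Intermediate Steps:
P = -866 (P = -2 - 36*24 = -2 - 864 = -866)
H(c) = 3125 (H(c) = 5*(-4 - 21)² = 5*(-25)² = 5*625 = 3125)
√(H(P) - 4778652) = √(3125 - 4778652) = √(-4775527) = I*√4775527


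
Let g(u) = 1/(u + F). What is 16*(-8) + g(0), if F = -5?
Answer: -641/5 ≈ -128.20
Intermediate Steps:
g(u) = 1/(-5 + u) (g(u) = 1/(u - 5) = 1/(-5 + u))
16*(-8) + g(0) = 16*(-8) + 1/(-5 + 0) = -128 + 1/(-5) = -128 - ⅕ = -641/5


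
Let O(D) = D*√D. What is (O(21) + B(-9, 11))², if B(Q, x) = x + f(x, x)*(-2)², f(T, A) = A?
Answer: 12286 + 2310*√21 ≈ 22872.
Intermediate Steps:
B(Q, x) = 5*x (B(Q, x) = x + x*(-2)² = x + x*4 = x + 4*x = 5*x)
O(D) = D^(3/2)
(O(21) + B(-9, 11))² = (21^(3/2) + 5*11)² = (21*√21 + 55)² = (55 + 21*√21)²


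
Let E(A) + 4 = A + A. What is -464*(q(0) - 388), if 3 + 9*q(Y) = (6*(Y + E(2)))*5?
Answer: 540560/3 ≈ 1.8019e+5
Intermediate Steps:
E(A) = -4 + 2*A (E(A) = -4 + (A + A) = -4 + 2*A)
q(Y) = -⅓ + 10*Y/3 (q(Y) = -⅓ + ((6*(Y + (-4 + 2*2)))*5)/9 = -⅓ + ((6*(Y + (-4 + 4)))*5)/9 = -⅓ + ((6*(Y + 0))*5)/9 = -⅓ + ((6*Y)*5)/9 = -⅓ + (30*Y)/9 = -⅓ + 10*Y/3)
-464*(q(0) - 388) = -464*((-⅓ + (10/3)*0) - 388) = -464*((-⅓ + 0) - 388) = -464*(-⅓ - 388) = -464*(-1165/3) = 540560/3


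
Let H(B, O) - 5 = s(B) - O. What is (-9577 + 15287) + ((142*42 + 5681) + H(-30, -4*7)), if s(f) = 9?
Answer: 17397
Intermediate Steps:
H(B, O) = 14 - O (H(B, O) = 5 + (9 - O) = 14 - O)
(-9577 + 15287) + ((142*42 + 5681) + H(-30, -4*7)) = (-9577 + 15287) + ((142*42 + 5681) + (14 - (-4)*7)) = 5710 + ((5964 + 5681) + (14 - 1*(-28))) = 5710 + (11645 + (14 + 28)) = 5710 + (11645 + 42) = 5710 + 11687 = 17397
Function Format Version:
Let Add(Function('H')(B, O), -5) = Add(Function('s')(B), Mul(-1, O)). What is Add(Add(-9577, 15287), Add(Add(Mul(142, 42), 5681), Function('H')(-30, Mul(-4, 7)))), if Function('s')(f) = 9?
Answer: 17397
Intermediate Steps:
Function('H')(B, O) = Add(14, Mul(-1, O)) (Function('H')(B, O) = Add(5, Add(9, Mul(-1, O))) = Add(14, Mul(-1, O)))
Add(Add(-9577, 15287), Add(Add(Mul(142, 42), 5681), Function('H')(-30, Mul(-4, 7)))) = Add(Add(-9577, 15287), Add(Add(Mul(142, 42), 5681), Add(14, Mul(-1, Mul(-4, 7))))) = Add(5710, Add(Add(5964, 5681), Add(14, Mul(-1, -28)))) = Add(5710, Add(11645, Add(14, 28))) = Add(5710, Add(11645, 42)) = Add(5710, 11687) = 17397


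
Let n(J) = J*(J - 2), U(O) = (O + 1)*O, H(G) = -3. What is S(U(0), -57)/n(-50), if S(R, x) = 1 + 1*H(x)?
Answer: -1/1300 ≈ -0.00076923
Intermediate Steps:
U(O) = O*(1 + O) (U(O) = (1 + O)*O = O*(1 + O))
S(R, x) = -2 (S(R, x) = 1 + 1*(-3) = 1 - 3 = -2)
n(J) = J*(-2 + J)
S(U(0), -57)/n(-50) = -2*(-1/(50*(-2 - 50))) = -2/((-50*(-52))) = -2/2600 = -2*1/2600 = -1/1300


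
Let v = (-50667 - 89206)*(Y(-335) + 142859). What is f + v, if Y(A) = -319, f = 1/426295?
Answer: -8499255462658899/426295 ≈ -1.9937e+10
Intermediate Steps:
f = 1/426295 ≈ 2.3458e-6
v = -19937497420 (v = (-50667 - 89206)*(-319 + 142859) = -139873*142540 = -19937497420)
f + v = 1/426295 - 19937497420 = -8499255462658899/426295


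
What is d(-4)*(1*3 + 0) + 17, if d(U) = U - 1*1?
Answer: 2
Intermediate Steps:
d(U) = -1 + U (d(U) = U - 1 = -1 + U)
d(-4)*(1*3 + 0) + 17 = (-1 - 4)*(1*3 + 0) + 17 = -5*(3 + 0) + 17 = -5*3 + 17 = -15 + 17 = 2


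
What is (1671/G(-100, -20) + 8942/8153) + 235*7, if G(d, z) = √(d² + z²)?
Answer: 51029/31 + 1671*√26/520 ≈ 1662.5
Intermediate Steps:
(1671/G(-100, -20) + 8942/8153) + 235*7 = (1671/(√((-100)² + (-20)²)) + 8942/8153) + 235*7 = (1671/(√(10000 + 400)) + 8942*(1/8153)) + 1645 = (1671/(√10400) + 34/31) + 1645 = (1671/((20*√26)) + 34/31) + 1645 = (1671*(√26/520) + 34/31) + 1645 = (1671*√26/520 + 34/31) + 1645 = (34/31 + 1671*√26/520) + 1645 = 51029/31 + 1671*√26/520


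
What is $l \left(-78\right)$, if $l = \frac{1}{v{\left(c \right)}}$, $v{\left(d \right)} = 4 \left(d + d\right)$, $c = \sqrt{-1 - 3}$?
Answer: $\frac{39 i}{8} \approx 4.875 i$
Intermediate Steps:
$c = 2 i$ ($c = \sqrt{-4} = 2 i \approx 2.0 i$)
$v{\left(d \right)} = 8 d$ ($v{\left(d \right)} = 4 \cdot 2 d = 8 d$)
$l = - \frac{i}{16}$ ($l = \frac{1}{8 \cdot 2 i} = \frac{1}{16 i} = - \frac{i}{16} \approx - 0.0625 i$)
$l \left(-78\right) = - \frac{i}{16} \left(-78\right) = \frac{39 i}{8}$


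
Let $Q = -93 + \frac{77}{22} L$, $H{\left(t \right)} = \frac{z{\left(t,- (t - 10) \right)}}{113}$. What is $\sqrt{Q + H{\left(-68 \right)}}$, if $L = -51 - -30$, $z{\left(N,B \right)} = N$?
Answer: $\frac{i \sqrt{8534890}}{226} \approx 12.927 i$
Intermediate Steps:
$L = -21$ ($L = -51 + 30 = -21$)
$H{\left(t \right)} = \frac{t}{113}$
$Q = - \frac{333}{2}$ ($Q = -93 + \frac{77}{22} \left(-21\right) = -93 + 77 \cdot \frac{1}{22} \left(-21\right) = -93 + \frac{7}{2} \left(-21\right) = -93 - \frac{147}{2} = - \frac{333}{2} \approx -166.5$)
$\sqrt{Q + H{\left(-68 \right)}} = \sqrt{- \frac{333}{2} + \frac{1}{113} \left(-68\right)} = \sqrt{- \frac{333}{2} - \frac{68}{113}} = \sqrt{- \frac{37765}{226}} = \frac{i \sqrt{8534890}}{226}$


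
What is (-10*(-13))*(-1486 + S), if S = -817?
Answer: -299390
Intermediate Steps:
(-10*(-13))*(-1486 + S) = (-10*(-13))*(-1486 - 817) = 130*(-2303) = -299390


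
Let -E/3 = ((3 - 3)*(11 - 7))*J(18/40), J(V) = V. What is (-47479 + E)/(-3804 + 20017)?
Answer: -47479/16213 ≈ -2.9285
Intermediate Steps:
E = 0 (E = -3*(3 - 3)*(11 - 7)*18/40 = -3*0*4*18*(1/40) = -0*9/20 = -3*0 = 0)
(-47479 + E)/(-3804 + 20017) = (-47479 + 0)/(-3804 + 20017) = -47479/16213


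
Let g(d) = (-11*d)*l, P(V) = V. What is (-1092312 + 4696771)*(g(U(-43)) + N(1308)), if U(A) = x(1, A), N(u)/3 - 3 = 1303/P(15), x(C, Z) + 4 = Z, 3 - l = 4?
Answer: -4458715783/5 ≈ -8.9174e+8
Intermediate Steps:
l = -1 (l = 3 - 1*4 = 3 - 4 = -1)
x(C, Z) = -4 + Z
N(u) = 1348/5 (N(u) = 9 + 3*(1303/15) = 9 + 1303/5 = 1348/5)
U(A) = -4 + A
g(d) = 11*d (g(d) = -11*d*(-1) = 11*d)
(-1092312 + 4696771)*(g(U(-43)) + N(1308)) = (-1092312 + 4696771)*(11*(-4 - 43) + 1348/5) = 3604459*(11*(-47) + 1348/5) = 3604459*(-517 + 1348/5) = 3604459*(-1237/5) = -4458715783/5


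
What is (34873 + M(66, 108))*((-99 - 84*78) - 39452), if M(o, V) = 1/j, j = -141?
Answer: -226692692476/141 ≈ -1.6077e+9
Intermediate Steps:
M(o, V) = -1/141 (M(o, V) = 1/(-141) = -1/141)
(34873 + M(66, 108))*((-99 - 84*78) - 39452) = (34873 - 1/141)*((-99 - 84*78) - 39452) = 4917092*((-99 - 6552) - 39452)/141 = 4917092*(-6651 - 39452)/141 = (4917092/141)*(-46103) = -226692692476/141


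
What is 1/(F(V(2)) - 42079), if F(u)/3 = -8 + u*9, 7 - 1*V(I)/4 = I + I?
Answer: -1/41779 ≈ -2.3935e-5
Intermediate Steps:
V(I) = 28 - 8*I (V(I) = 28 - 4*(I + I) = 28 - 8*I)
F(u) = -24 + 27*u (F(u) = 3*(-8 + u*9) = 3*(-8 + 9*u) = -24 + 27*u)
1/(F(V(2)) - 42079) = 1/((-24 + 27*(28 - 8*2)) - 42079) = 1/((-24 + 27*(28 - 16)) - 42079) = 1/((-24 + 27*12) - 42079) = 1/((-24 + 324) - 42079) = 1/(300 - 42079) = 1/(-41779) = -1/41779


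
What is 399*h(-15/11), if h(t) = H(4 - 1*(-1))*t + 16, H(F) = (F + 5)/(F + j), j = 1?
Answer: 60249/11 ≈ 5477.2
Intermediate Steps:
H(F) = (5 + F)/(1 + F) (H(F) = (F + 5)/(F + 1) = (5 + F)/(1 + F))
h(t) = 16 + 5*t/3 (h(t) = ((5 + (4 - 1*(-1)))/(1 + (4 - 1*(-1))))*t + 16 = ((5 + (4 + 1))/(1 + (4 + 1)))*t + 16 = ((5 + 5)/(1 + 5))*t + 16 = (10/6)*t + 16 = ((1/6)*10)*t + 16 = 5*t/3 + 16 = 16 + 5*t/3)
399*h(-15/11) = 399*(16 + 5*(-15/11)/3) = 399*(16 + 5*(-15*1/11)/3) = 399*(16 + (5/3)*(-15/11)) = 399*(16 - 25/11) = 399*(151/11) = 60249/11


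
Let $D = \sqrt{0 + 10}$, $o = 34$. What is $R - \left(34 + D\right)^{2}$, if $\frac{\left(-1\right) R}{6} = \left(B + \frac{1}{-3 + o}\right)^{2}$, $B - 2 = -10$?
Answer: $- \frac{1486580}{961} - 68 \sqrt{10} \approx -1761.9$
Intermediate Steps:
$B = -8$ ($B = 2 - 10 = -8$)
$D = \sqrt{10} \approx 3.1623$
$R = - \frac{366054}{961}$ ($R = - 6 \left(-8 + \frac{1}{-3 + 34}\right)^{2} = - 6 \left(-8 + \frac{1}{31}\right)^{2} = - 6 \left(- \frac{247}{31}\right)^{2} = \left(-6\right) \frac{61009}{961} = - \frac{366054}{961} \approx -380.91$)
$R - \left(34 + D\right)^{2} = - \frac{366054}{961} - \left(34 + \sqrt{10}\right)^{2}$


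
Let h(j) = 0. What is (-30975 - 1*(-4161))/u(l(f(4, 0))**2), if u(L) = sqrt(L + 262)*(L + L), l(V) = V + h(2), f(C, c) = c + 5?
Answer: -327*sqrt(287)/175 ≈ -31.656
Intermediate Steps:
f(C, c) = 5 + c
l(V) = V (l(V) = V + 0 = V)
u(L) = 2*L*sqrt(262 + L) (u(L) = sqrt(262 + L)*(2*L) = 2*L*sqrt(262 + L))
(-30975 - 1*(-4161))/u(l(f(4, 0))**2) = (-30975 - 1*(-4161))/((2*(5 + 0)**2*sqrt(262 + (5 + 0)**2))) = (-30975 + 4161)/((2*5**2*sqrt(262 + 5**2))) = -26814*1/(50*sqrt(262 + 25)) = -26814*sqrt(287)/14350 = -327*sqrt(287)/175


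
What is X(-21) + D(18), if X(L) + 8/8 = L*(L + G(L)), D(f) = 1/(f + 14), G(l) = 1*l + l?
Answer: 42305/32 ≈ 1322.0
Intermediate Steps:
G(l) = 2*l (G(l) = l + l = 2*l)
D(f) = 1/(14 + f)
X(L) = -1 + 3*L² (X(L) = -1 + L*(L + 2*L) = -1 + L*(3*L) = -1 + 3*L²)
X(-21) + D(18) = (-1 + 3*(-21)²) + 1/(14 + 18) = (-1 + 3*441) + 1/32 = (-1 + 1323) + 1/32 = 1322 + 1/32 = 42305/32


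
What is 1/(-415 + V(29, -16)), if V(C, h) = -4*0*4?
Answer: -1/415 ≈ -0.0024096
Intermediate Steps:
V(C, h) = 0 (V(C, h) = 0*4 = 0)
1/(-415 + V(29, -16)) = 1/(-415 + 0) = 1/(-415) = -1/415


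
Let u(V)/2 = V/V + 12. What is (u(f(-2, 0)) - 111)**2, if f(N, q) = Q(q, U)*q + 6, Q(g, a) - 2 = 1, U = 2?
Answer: 7225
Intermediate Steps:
Q(g, a) = 3 (Q(g, a) = 2 + 1 = 3)
f(N, q) = 6 + 3*q (f(N, q) = 3*q + 6 = 6 + 3*q)
u(V) = 26 (u(V) = 2*(V/V + 12) = 2*(1 + 12) = 2*13 = 26)
(u(f(-2, 0)) - 111)**2 = (26 - 111)**2 = (-85)**2 = 7225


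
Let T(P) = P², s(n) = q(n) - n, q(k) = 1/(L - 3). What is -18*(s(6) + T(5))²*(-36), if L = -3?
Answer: 229842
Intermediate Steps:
q(k) = -⅙ (q(k) = 1/(-3 - 3) = 1/(-6) = -⅙)
s(n) = -⅙ - n
-18*(s(6) + T(5))²*(-36) = -18*((-⅙ - 1*6) + 5²)²*(-36) = -18*((-⅙ - 6) + 25)²*(-36) = -18*(-37/6 + 25)²*(-36) = -18*(113/6)²*(-36) = -18*12769/36*(-36) = -12769/2*(-36) = 229842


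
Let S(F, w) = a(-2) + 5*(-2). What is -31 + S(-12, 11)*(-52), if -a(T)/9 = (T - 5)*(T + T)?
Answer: 13593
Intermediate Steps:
a(T) = -18*T*(-5 + T) (a(T) = -9*(T - 5)*(T + T) = -9*(-5 + T)*2*T = -18*T*(-5 + T))
S(F, w) = -262 (S(F, w) = 18*(-2)*(5 - 1*(-2)) + 5*(-2) = 18*(-2)*(5 + 2) - 10 = 18*(-2)*7 - 10 = -252 - 10 = -262)
-31 + S(-12, 11)*(-52) = -31 - 262*(-52) = -31 + 13624 = 13593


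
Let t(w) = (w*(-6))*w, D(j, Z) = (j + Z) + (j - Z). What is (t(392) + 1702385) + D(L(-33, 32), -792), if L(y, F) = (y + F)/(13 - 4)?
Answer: 7023607/9 ≈ 7.8040e+5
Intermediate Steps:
L(y, F) = F/9 + y/9 (L(y, F) = (F + y)/9 = (F + y)*(1/9) = F/9 + y/9)
D(j, Z) = 2*j (D(j, Z) = (Z + j) + (j - Z) = 2*j)
t(w) = -6*w**2 (t(w) = (-6*w)*w = -6*w**2)
(t(392) + 1702385) + D(L(-33, 32), -792) = (-6*392**2 + 1702385) + 2*((1/9)*32 + (1/9)*(-33)) = (-6*153664 + 1702385) + 2*(32/9 - 11/3) = (-921984 + 1702385) + 2*(-1/9) = 780401 - 2/9 = 7023607/9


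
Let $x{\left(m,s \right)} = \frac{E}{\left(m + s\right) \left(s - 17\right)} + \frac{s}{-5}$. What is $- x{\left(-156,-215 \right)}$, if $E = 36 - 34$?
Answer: $- \frac{1850549}{43036} \approx -43.0$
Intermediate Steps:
$E = 2$
$x{\left(m,s \right)} = - \frac{s}{5} + \frac{2}{\left(-17 + s\right) \left(m + s\right)}$ ($x{\left(m,s \right)} = \frac{2}{\left(m + s\right) \left(s - 17\right)} + \frac{s}{-5} = \frac{2}{\left(m + s\right) \left(-17 + s\right)} + s \left(- \frac{1}{5}\right) = \frac{2}{\left(-17 + s\right) \left(m + s\right)} - \frac{s}{5} = - \frac{s}{5} + \frac{2}{\left(-17 + s\right) \left(m + s\right)}$)
$- x{\left(-156,-215 \right)} = - \frac{10 - \left(-215\right)^{3} + 17 \left(-215\right)^{2} - - 156 \left(-215\right)^{2} + 17 \left(-156\right) \left(-215\right)}{5 \left(\left(-215\right)^{2} - -2652 - -3655 - -33540\right)} = - \frac{10 - -9938375 + 17 \cdot 46225 - \left(-156\right) 46225 + 570180}{5 \left(46225 + 2652 + 3655 + 33540\right)} = - \frac{10 + 9938375 + 785825 + 7211100 + 570180}{5 \cdot 86072} = - \frac{18505490}{5 \cdot 86072} = \left(-1\right) \frac{1850549}{43036} = - \frac{1850549}{43036}$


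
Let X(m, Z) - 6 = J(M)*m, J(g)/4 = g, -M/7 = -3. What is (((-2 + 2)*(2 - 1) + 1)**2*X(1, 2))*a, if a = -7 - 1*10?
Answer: -1530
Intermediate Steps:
M = 21 (M = -7*(-3) = 21)
J(g) = 4*g
X(m, Z) = 6 + 84*m (X(m, Z) = 6 + (4*21)*m = 6 + 84*m)
a = -17 (a = -7 - 10 = -17)
(((-2 + 2)*(2 - 1) + 1)**2*X(1, 2))*a = (((-2 + 2)*(2 - 1) + 1)**2*(6 + 84*1))*(-17) = ((0*1 + 1)**2*(6 + 84))*(-17) = ((0 + 1)**2*90)*(-17) = (1**2*90)*(-17) = (1*90)*(-17) = 90*(-17) = -1530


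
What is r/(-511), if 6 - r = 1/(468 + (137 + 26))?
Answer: -3785/322441 ≈ -0.011739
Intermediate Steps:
r = 3785/631 (r = 6 - 1/(468 + (137 + 26)) = 6 - 1/(468 + 163) = 6 - 1/631 = 3785/631 ≈ 5.9984)
r/(-511) = (3785/631)/(-511) = (3785/631)*(-1/511) = -3785/322441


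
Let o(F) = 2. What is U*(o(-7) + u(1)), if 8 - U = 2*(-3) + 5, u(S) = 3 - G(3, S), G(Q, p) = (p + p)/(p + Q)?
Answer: 81/2 ≈ 40.500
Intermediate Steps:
G(Q, p) = 2*p/(Q + p) (G(Q, p) = (2*p)/(Q + p) = 2*p/(Q + p))
u(S) = 3 - 2*S/(3 + S)
U = 9 (U = 8 - (2*(-3) + 5) = 8 - (-6 + 5) = 8 - 1*(-1) = 8 + 1 = 9)
U*(o(-7) + u(1)) = 9*(2 + (9 + 1)/(3 + 1)) = 9*(2 + 10/4) = 9*(2 + (¼)*10) = 9*(2 + 5/2) = 9*(9/2) = 81/2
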